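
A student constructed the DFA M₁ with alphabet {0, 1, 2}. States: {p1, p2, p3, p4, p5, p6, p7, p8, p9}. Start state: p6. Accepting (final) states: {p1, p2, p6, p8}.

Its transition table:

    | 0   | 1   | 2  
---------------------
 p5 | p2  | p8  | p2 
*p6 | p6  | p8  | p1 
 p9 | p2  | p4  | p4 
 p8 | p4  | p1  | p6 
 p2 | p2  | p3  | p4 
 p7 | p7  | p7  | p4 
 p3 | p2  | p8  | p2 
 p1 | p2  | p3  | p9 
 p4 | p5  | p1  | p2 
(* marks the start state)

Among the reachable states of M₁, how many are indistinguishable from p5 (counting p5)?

2

First remove the unreachable states {p7}; 8 states remain.
Start with accepting vs non-accepting: {p1,p2,p6,p8} | {p3,p4,p5,p9}.
Split {p1,p2,p6,p8} by δ(·,0) → {p1,p2,p6} and {p8}.
Split {p1,p2,p6} by δ(·,1) → {p1,p2} and {p6}.
Refine {p3,p4,p5,p9} on symbol 0: members go to different blocks, giving {p3,p5,p9} and {p4}.
Split {p1,p2} by δ(·,2) → {p1} and {p2}.
On input 1, block {p3,p5,p9} splits into {p3,p5} and {p9}.
Stable partition: {p1} | {p3,p5} | {p8} | {p6} | {p4} | {p2} | {p9} — 7 equivalence classes.
State p5 belongs to the block {p3,p5}, which has 2 states.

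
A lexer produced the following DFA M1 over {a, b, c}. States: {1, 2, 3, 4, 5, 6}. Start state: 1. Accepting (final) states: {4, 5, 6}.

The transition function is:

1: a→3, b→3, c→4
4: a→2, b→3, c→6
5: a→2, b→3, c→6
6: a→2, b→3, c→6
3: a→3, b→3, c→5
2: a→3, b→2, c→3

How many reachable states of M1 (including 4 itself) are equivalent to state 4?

Every state is reachable, so we keep all 6.
Initial partition by acceptance: {4,5,6} | {1,2,3}.
Split {1,2,3} by δ(·,c) → {1,3} and {2}.
Stable partition: {4,5,6} | {1,3} | {2} — 3 equivalence classes.
The equivalence class containing 4 is {4,5,6}, of size 3.

3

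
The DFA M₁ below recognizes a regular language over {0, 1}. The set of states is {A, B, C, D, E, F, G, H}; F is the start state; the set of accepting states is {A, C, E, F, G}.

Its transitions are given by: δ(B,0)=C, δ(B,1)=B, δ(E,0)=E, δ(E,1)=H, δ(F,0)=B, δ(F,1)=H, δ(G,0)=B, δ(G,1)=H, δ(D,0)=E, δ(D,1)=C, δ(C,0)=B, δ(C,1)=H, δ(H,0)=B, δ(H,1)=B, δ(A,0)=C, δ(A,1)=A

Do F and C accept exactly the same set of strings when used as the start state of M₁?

Reachable states from the start: {B,C,F,H}. Unreachable: {A,D,E,G} — drop them.
Start with accepting vs non-accepting: {C,F} | {B,H}.
Split {B,H} by δ(·,0) → {B} and {H}.
No further refinement is possible. Final partition (3 blocks): {C,F} | {B} | {H}.
F and C lie in the same block of the stable partition, so they are equivalent — no string distinguishes them.

Yes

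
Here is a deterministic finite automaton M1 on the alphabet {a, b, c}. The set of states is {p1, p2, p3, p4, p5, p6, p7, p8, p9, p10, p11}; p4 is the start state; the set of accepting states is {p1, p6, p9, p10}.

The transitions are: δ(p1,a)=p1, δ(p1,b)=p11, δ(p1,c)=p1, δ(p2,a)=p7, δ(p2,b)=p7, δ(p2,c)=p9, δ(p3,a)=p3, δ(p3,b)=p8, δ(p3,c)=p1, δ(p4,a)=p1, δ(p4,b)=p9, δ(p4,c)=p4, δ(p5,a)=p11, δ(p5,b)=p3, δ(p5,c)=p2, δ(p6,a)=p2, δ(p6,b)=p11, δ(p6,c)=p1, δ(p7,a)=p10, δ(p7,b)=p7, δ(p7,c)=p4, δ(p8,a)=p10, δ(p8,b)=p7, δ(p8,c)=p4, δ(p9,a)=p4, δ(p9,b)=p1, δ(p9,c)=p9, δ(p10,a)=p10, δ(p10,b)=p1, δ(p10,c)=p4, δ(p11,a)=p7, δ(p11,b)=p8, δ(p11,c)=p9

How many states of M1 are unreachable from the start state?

4

No path from p4 leads to p2, p3, p5, p6; the other 7 states are all reachable.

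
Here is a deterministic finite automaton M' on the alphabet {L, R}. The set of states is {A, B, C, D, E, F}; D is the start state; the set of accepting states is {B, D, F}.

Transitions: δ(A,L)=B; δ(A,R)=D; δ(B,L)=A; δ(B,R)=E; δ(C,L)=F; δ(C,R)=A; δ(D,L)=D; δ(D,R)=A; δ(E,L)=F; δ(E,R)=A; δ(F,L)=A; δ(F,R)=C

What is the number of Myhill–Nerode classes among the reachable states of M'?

4

All states are reachable from the start state.
Initial partition by acceptance: {B,D,F} | {A,C,E}.
Refine {B,D,F} on symbol L: members go to different blocks, giving {B,F} and {D}.
Refine {A,C,E} on symbol R: members go to different blocks, giving {C,E} and {A}.
The partition is now stable with 4 blocks: {B,F} | {C,E} | {D} | {A}.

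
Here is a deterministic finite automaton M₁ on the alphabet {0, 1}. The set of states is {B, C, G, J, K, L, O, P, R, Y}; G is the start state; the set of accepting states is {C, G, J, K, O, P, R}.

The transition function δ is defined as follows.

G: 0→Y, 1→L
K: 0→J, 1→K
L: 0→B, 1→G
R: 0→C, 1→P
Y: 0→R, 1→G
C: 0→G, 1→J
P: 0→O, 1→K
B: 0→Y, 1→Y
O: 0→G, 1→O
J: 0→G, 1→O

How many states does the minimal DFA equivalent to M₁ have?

Every state is reachable, so we keep all 10.
P0 = {C,G,J,K,O,P,R} | {B,L,Y}.
On input 0, block {C,G,J,K,O,P,R} splits into {C,J,K,O,P,R} and {G}.
On input 0, block {C,J,K,O,P,R} splits into {C,J,O} and {K,P,R}.
On input 0, block {B,L,Y} splits into {B,L} and {Y}.
Refine {B,L} on symbol 0: members go to different blocks, giving {B} and {L}.
No further refinement is possible. Final partition (6 blocks): {C,J,O} | {B} | {G} | {K,P,R} | {Y} | {L}.

6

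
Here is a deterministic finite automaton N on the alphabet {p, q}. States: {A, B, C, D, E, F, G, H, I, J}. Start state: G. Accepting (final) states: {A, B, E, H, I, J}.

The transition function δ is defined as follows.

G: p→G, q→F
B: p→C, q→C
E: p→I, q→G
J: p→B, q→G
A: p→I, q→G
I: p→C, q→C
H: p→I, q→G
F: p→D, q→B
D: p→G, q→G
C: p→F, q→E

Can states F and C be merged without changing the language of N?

States {A,H,J} cannot be reached from the start state, so discard them.
Initial partition by acceptance: {B,E,I} | {C,D,F,G}.
Refine {B,E,I} on symbol p: members go to different blocks, giving {B,I} and {E}.
Split {C,D,F,G} by δ(·,q) → {D,G} and {C} and {F}.
Split {D,G} by δ(·,q) → {D} and {G}.
No further refinement is possible. Final partition (6 blocks): {B,I} | {D} | {E} | {C} | {F} | {G}.
F and C end up in different blocks, so they are distinguishable. For instance, the string 'pq' is accepted from only C.

No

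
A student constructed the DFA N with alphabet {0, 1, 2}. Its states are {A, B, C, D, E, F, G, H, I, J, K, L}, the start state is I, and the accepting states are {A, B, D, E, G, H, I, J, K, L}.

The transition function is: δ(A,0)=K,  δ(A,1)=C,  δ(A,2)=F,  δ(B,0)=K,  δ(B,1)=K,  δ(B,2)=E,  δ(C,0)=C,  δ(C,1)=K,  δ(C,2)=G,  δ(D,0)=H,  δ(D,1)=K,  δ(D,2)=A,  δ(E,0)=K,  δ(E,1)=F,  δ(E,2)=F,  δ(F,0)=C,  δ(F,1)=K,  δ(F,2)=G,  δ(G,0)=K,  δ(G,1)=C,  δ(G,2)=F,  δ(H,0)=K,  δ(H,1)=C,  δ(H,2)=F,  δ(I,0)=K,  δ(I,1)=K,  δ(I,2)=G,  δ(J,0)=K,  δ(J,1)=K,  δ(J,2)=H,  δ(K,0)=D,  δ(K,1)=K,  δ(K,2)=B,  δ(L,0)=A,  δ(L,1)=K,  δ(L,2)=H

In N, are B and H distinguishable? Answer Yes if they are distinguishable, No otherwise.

Yes

States {J,L} cannot be reached from the start state, so discard them.
Initial partition by acceptance: {A,B,D,E,G,H,I,K} | {C,F}.
Split {A,B,D,E,G,H,I,K} by δ(·,1) → {A,E,G,H} and {B,D,I,K}.
On input 0, block {B,D,I,K} splits into {B,I,K} and {D}.
On input 0, block {B,I,K} splits into {B,I} and {K}.
No further refinement is possible. Final partition (5 blocks): {A,E,G,H} | {C,F} | {B,I} | {D} | {K}.
B and H end up in different blocks, so they are distinguishable. For instance, the string '1' is accepted from only B.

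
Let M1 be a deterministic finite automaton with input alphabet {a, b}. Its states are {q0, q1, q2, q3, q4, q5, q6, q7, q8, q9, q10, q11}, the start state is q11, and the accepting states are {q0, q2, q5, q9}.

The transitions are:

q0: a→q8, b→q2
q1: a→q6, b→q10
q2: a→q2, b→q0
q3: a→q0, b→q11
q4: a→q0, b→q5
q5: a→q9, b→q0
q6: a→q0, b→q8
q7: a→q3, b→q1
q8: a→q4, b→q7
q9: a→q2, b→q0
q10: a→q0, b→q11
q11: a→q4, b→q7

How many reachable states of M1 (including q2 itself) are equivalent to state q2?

3

All states are reachable from the start state.
Initial partition by acceptance: {q0,q2,q5,q9} | {q1,q3,q4,q6,q7,q8,q10,q11}.
On input a, block {q0,q2,q5,q9} splits into {q2,q5,q9} and {q0}.
Refine {q1,q3,q4,q6,q7,q8,q10,q11} on symbol a: members go to different blocks, giving {q1,q7,q8,q11} and {q3,q4,q6,q10}.
On input b, block {q1,q7,q8,q11} splits into {q7,q8,q11} and {q1}.
Refine {q7,q8,q11} on symbol b: members go to different blocks, giving {q8,q11} and {q7}.
Split {q3,q4,q6,q10} by δ(·,b) → {q3,q6,q10} and {q4}.
The partition is now stable with 7 blocks: {q2,q5,q9} | {q8,q11} | {q0} | {q3,q6,q10} | {q1} | {q7} | {q4}.
State q2 belongs to the block {q2,q5,q9}, which has 3 states.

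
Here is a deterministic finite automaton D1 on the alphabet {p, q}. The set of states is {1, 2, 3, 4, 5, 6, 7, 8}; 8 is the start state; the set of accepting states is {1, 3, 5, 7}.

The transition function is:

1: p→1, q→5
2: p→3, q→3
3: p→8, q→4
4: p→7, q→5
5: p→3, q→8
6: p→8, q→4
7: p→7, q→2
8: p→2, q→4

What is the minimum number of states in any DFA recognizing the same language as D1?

6

First remove the unreachable states {1,6}; 6 states remain.
Initial partition by acceptance: {3,5,7} | {2,4,8}.
Refine {3,5,7} on symbol p: members go to different blocks, giving {5,7} and {3}.
Refine {5,7} on symbol p: members go to different blocks, giving {5} and {7}.
Split {2,4,8} by δ(·,p) → {2} and {4} and {8}.
The partition is now stable with 6 blocks: {5} | {2} | {3} | {7} | {4} | {8}.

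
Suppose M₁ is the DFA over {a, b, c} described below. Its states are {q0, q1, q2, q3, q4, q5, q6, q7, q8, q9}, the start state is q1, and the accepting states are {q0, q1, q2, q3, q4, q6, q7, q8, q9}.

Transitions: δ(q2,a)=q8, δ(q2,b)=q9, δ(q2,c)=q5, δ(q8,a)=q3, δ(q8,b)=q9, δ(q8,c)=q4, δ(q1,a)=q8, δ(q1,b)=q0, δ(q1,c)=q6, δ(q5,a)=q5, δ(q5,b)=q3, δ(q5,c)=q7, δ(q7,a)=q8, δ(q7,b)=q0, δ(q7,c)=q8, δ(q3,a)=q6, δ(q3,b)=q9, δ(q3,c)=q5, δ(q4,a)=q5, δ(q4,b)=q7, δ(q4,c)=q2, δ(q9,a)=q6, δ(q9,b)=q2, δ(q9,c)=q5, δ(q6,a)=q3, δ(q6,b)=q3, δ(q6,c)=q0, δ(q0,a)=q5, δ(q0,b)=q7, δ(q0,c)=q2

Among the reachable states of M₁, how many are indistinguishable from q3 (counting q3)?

All states are reachable from the start state.
Start with accepting vs non-accepting: {q0,q1,q2,q3,q4,q6,q7,q8,q9} | {q5}.
Split {q0,q1,q2,q3,q4,q6,q7,q8,q9} by δ(·,a) → {q1,q2,q3,q6,q7,q8,q9} and {q0,q4}.
Split {q1,q2,q3,q6,q7,q8,q9} by δ(·,b) → {q2,q3,q6,q8,q9} and {q1,q7}.
Refine {q2,q3,q6,q8,q9} on symbol c: members go to different blocks, giving {q2,q3,q9} and {q6,q8}.
Stable partition: {q2,q3,q9} | {q5} | {q0,q4} | {q1,q7} | {q6,q8} — 5 equivalence classes.
State q3 belongs to the block {q2,q3,q9}, which has 3 states.

3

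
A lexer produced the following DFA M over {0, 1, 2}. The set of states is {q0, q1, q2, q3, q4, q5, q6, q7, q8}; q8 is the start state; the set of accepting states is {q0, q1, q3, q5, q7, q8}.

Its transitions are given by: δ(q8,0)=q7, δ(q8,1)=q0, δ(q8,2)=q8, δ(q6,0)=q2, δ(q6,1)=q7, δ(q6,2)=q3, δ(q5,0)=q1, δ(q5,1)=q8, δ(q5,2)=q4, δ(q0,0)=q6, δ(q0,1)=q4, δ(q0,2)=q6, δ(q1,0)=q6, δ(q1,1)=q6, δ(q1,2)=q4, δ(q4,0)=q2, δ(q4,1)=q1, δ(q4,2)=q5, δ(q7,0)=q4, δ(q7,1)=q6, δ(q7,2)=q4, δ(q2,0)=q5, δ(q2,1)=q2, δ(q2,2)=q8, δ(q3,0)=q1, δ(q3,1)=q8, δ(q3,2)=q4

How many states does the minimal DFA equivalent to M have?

5

Every state is reachable, so we keep all 9.
P0 = {q0,q1,q3,q5,q7,q8} | {q2,q4,q6}.
Split {q0,q1,q3,q5,q7,q8} by δ(·,0) → {q0,q1,q7} and {q3,q5,q8}.
Split {q2,q4,q6} by δ(·,0) → {q4,q6} and {q2}.
On input 1, block {q3,q5,q8} splits into {q3,q5} and {q8}.
No further refinement is possible. Final partition (5 blocks): {q0,q1,q7} | {q4,q6} | {q3,q5} | {q2} | {q8}.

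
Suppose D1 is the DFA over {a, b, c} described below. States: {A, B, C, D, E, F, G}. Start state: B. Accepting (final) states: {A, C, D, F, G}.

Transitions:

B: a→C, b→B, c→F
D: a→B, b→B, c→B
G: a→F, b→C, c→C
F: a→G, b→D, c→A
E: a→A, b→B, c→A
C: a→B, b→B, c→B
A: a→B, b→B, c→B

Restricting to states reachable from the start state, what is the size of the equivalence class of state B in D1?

1

First remove the unreachable states {E}; 6 states remain.
Start with accepting vs non-accepting: {A,C,D,F,G} | {B}.
Refine {A,C,D,F,G} on symbol a: members go to different blocks, giving {A,C,D} and {F,G}.
No further refinement is possible. Final partition (3 blocks): {A,C,D} | {B} | {F,G}.
The equivalence class containing B is {B}, of size 1.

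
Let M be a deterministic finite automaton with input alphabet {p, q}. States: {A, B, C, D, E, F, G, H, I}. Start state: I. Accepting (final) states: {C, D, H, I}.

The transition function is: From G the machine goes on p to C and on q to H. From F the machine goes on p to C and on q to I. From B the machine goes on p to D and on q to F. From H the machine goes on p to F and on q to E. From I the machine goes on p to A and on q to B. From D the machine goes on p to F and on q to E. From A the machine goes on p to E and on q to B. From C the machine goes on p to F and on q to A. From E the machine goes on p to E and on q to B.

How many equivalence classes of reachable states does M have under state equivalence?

Reachable states from the start: {A,B,C,D,E,F,I}. Unreachable: {G,H} — drop them.
Start with accepting vs non-accepting: {C,D,I} | {A,B,E,F}.
Split {A,B,E,F} by δ(·,p) → {A,E} and {B,F}.
Split {C,D,I} by δ(·,p) → {C,D} and {I}.
Refine {B,F} on symbol q: members go to different blocks, giving {B} and {F}.
Stable partition: {C,D} | {A,E} | {B} | {I} | {F} — 5 equivalence classes.

5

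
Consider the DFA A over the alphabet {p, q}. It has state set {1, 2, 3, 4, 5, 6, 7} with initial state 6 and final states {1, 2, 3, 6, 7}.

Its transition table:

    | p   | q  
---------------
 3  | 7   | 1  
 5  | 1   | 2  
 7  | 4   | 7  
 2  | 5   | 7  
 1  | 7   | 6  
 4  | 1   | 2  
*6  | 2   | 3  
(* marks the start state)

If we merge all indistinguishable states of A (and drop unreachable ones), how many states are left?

3

Every state is reachable, so we keep all 7.
P0 = {1,2,3,6,7} | {4,5}.
On input p, block {1,2,3,6,7} splits into {1,3,6} and {2,7}.
The partition is now stable with 3 blocks: {1,3,6} | {4,5} | {2,7}.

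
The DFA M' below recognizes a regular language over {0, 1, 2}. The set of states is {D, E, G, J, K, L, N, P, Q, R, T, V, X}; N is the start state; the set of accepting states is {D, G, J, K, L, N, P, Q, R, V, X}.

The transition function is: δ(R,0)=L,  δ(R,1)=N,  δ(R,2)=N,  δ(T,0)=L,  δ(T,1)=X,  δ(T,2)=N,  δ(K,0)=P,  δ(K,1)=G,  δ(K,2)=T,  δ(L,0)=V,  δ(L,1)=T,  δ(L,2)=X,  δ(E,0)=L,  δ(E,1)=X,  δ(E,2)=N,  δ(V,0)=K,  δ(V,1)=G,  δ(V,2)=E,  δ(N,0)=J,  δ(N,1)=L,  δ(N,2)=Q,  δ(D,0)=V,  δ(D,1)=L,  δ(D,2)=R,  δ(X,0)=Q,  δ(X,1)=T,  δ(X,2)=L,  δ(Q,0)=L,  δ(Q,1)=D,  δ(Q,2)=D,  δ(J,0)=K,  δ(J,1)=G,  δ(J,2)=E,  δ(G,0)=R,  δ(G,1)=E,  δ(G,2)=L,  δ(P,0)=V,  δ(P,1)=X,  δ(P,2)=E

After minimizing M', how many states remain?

6

Every state is reachable, so we keep all 13.
Initial partition by acceptance: {D,G,J,K,L,N,P,Q,R,V,X} | {E,T}.
On input 1, block {D,G,J,K,L,N,P,Q,R,V,X} splits into {D,J,K,N,P,Q,R,V} and {G,L,X}.
Refine {D,J,K,N,P,Q,R,V} on symbol 0: members go to different blocks, giving {D,J,K,N,P,V} and {Q,R}.
Split {D,J,K,N,P,V} by δ(·,2) → {J,K,P,V} and {D,N}.
On input 0, block {G,L,X} splits into {G,X} and {L}.
The partition is now stable with 6 blocks: {J,K,P,V} | {E,T} | {G,X} | {Q,R} | {D,N} | {L}.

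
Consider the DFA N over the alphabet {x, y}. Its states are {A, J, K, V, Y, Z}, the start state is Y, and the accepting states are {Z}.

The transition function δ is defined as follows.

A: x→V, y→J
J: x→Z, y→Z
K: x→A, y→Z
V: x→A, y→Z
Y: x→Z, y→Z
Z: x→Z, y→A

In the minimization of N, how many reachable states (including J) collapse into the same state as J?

2

Reachable states from the start: {A,J,V,Y,Z}. Unreachable: {K} — drop them.
Start with accepting vs non-accepting: {Z} | {A,J,V,Y}.
On input x, block {A,J,V,Y} splits into {A,V} and {J,Y}.
Split {A,V} by δ(·,y) → {V} and {A}.
The partition is now stable with 4 blocks: {Z} | {V} | {J,Y} | {A}.
The equivalence class containing J is {J,Y}, of size 2.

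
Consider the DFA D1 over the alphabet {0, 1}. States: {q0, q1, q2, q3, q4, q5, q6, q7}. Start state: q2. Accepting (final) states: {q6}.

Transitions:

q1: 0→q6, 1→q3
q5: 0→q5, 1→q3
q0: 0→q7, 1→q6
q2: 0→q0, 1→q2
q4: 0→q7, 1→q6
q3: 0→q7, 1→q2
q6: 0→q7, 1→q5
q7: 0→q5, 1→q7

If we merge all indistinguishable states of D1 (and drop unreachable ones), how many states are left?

6

States {q1,q4} cannot be reached from the start state, so discard them.
Start with accepting vs non-accepting: {q6} | {q0,q2,q3,q5,q7}.
On input 1, block {q0,q2,q3,q5,q7} splits into {q2,q3,q5,q7} and {q0}.
Refine {q2,q3,q5,q7} on symbol 0: members go to different blocks, giving {q3,q5,q7} and {q2}.
Refine {q3,q5,q7} on symbol 1: members go to different blocks, giving {q5,q7} and {q3}.
Refine {q5,q7} on symbol 1: members go to different blocks, giving {q5} and {q7}.
Stable partition: {q6} | {q5} | {q0} | {q2} | {q3} | {q7} — 6 equivalence classes.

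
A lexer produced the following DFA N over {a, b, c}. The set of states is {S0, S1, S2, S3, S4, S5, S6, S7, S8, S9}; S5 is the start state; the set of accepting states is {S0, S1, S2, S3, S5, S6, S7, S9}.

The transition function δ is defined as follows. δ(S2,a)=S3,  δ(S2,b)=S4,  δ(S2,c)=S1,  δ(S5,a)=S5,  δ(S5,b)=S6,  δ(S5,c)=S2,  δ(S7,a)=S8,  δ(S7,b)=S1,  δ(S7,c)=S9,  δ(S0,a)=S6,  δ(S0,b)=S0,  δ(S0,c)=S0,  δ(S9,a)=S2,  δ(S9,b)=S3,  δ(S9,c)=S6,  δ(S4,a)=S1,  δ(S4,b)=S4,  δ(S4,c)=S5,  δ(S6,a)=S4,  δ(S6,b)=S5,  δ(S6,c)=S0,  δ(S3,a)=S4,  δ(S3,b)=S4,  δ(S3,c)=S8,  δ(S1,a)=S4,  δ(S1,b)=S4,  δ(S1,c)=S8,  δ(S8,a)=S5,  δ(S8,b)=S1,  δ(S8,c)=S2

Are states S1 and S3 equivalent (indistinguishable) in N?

Reachable states from the start: {S0,S1,S2,S3,S4,S5,S6,S8}. Unreachable: {S7,S9} — drop them.
Initial partition by acceptance: {S0,S1,S2,S3,S5,S6} | {S4,S8}.
Refine {S0,S1,S2,S3,S5,S6} on symbol a: members go to different blocks, giving {S0,S2,S5} and {S1,S3,S6}.
On input a, block {S0,S2,S5} splits into {S0,S2} and {S5}.
Split {S0,S2} by δ(·,b) → {S0} and {S2}.
Refine {S4,S8} on symbol a: members go to different blocks, giving {S4} and {S8}.
Refine {S1,S3,S6} on symbol b: members go to different blocks, giving {S1,S3} and {S6}.
The partition is now stable with 7 blocks: {S0} | {S4} | {S1,S3} | {S5} | {S2} | {S8} | {S6}.
S1 and S3 lie in the same block of the stable partition, so they are equivalent — no string distinguishes them.

Yes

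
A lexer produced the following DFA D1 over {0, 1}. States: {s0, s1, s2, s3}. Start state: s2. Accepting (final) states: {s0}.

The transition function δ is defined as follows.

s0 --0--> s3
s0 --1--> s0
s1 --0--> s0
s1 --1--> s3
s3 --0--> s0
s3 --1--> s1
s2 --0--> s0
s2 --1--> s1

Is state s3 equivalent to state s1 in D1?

Yes

All states are reachable from the start state.
Start with accepting vs non-accepting: {s0} | {s1,s2,s3}.
No further refinement is possible. Final partition (2 blocks): {s0} | {s1,s2,s3}.
s3 and s1 lie in the same block of the stable partition, so they are equivalent — no string distinguishes them.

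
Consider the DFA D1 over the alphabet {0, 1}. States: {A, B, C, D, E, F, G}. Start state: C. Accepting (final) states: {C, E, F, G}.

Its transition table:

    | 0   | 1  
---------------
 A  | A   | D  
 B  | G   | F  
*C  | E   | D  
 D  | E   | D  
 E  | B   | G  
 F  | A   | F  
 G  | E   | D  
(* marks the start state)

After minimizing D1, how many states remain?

All states are reachable from the start state.
Initial partition by acceptance: {C,E,F,G} | {A,B,D}.
On input 0, block {C,E,F,G} splits into {C,G} and {E,F}.
Split {A,B,D} by δ(·,0) → {A} and {B} and {D}.
Split {E,F} by δ(·,0) → {E} and {F}.
Stable partition: {C,G} | {A} | {E} | {B} | {D} | {F} — 6 equivalence classes.

6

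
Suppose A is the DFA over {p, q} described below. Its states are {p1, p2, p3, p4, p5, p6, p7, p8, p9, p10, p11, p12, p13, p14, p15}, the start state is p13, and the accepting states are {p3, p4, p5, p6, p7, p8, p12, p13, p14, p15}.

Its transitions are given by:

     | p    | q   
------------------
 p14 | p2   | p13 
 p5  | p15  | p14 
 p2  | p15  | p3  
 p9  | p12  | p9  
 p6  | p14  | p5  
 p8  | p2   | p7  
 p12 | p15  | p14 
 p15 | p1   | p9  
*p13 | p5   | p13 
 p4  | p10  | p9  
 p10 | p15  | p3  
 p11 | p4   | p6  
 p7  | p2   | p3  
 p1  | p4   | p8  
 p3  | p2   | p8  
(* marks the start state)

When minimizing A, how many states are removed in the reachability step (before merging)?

No path from p13 leads to p6, p11; the other 13 states are all reachable.

2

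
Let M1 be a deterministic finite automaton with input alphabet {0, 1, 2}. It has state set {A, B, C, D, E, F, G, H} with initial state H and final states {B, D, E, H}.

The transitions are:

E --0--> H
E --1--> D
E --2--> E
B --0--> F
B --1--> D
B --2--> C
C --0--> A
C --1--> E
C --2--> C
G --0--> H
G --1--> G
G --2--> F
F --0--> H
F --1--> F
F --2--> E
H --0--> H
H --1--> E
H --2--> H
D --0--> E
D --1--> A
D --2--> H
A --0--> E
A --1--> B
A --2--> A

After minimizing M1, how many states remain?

States {G} cannot be reached from the start state, so discard them.
Initial partition by acceptance: {B,D,E,H} | {A,C,F}.
Refine {B,D,E,H} on symbol 0: members go to different blocks, giving {D,E,H} and {B}.
Refine {D,E,H} on symbol 1: members go to different blocks, giving {E,H} and {D}.
Split {E,H} by δ(·,1) → {E} and {H}.
On input 0, block {A,C,F} splits into {A} and {C} and {F}.
No further refinement is possible. Final partition (7 blocks): {E} | {A} | {B} | {D} | {H} | {C} | {F}.

7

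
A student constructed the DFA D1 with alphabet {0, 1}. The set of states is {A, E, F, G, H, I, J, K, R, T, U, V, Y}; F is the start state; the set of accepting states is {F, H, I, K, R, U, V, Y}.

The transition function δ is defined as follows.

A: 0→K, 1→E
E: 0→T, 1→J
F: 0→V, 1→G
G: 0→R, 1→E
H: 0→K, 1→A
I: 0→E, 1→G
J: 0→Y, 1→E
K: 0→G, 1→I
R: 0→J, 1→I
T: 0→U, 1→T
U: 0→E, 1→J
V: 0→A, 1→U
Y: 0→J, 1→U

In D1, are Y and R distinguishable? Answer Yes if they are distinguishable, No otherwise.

First remove the unreachable states {H}; 12 states remain.
P0 = {F,I,K,R,U,V,Y} | {A,E,G,J,T}.
Refine {F,I,K,R,U,V,Y} on symbol 0: members go to different blocks, giving {I,K,R,U,V,Y} and {F}.
On input 1, block {I,K,R,U,V,Y} splits into {K,R,V,Y} and {I,U}.
On input 0, block {A,E,G,J,T} splits into {A,G,J} and {E} and {T}.
No further refinement is possible. Final partition (6 blocks): {K,R,V,Y} | {A,G,J} | {F} | {I,U} | {E} | {T}.
Y and R lie in the same block of the stable partition, so they are equivalent — no string distinguishes them.

No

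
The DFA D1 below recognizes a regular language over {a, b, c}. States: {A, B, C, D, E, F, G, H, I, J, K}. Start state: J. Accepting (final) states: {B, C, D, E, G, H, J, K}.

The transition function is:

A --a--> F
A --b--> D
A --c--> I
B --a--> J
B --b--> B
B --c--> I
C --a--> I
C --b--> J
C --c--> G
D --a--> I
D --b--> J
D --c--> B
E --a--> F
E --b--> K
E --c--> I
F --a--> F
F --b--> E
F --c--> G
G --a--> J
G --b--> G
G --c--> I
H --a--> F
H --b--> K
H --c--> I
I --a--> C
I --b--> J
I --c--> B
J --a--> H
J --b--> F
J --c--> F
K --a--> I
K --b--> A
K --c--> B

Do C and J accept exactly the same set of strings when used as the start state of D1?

No

Initial partition by acceptance: {B,C,D,E,G,H,J,K} | {A,F,I}.
Refine {B,C,D,E,G,H,J,K} on symbol a: members go to different blocks, giving {C,D,E,H,K} and {B,G,J}.
On input b, block {C,D,E,H,K} splits into {C,D} and {E,H} and {K}.
On input a, block {A,F,I} splits into {A,F} and {I}.
Split {A,F} by δ(·,b) → {A} and {F}.
Split {B,G,J} by δ(·,a) → {B,G} and {J}.
No further refinement is possible. Final partition (8 blocks): {C,D} | {A} | {B,G} | {E,H} | {K} | {I} | {F} | {J}.
C and J end up in different blocks, so they are distinguishable. For instance, the string 'a' is accepted from only J.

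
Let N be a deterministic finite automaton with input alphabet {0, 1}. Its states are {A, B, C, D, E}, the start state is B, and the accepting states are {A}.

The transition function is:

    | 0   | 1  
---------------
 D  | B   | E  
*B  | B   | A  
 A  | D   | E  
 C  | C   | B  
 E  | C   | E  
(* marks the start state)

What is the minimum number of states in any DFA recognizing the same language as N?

All states are reachable from the start state.
P0 = {A} | {B,C,D,E}.
Refine {B,C,D,E} on symbol 1: members go to different blocks, giving {C,D,E} and {B}.
On input 0, block {C,D,E} splits into {C,E} and {D}.
Refine {C,E} on symbol 1: members go to different blocks, giving {C} and {E}.
No further refinement is possible. Final partition (5 blocks): {A} | {C} | {B} | {D} | {E}.

5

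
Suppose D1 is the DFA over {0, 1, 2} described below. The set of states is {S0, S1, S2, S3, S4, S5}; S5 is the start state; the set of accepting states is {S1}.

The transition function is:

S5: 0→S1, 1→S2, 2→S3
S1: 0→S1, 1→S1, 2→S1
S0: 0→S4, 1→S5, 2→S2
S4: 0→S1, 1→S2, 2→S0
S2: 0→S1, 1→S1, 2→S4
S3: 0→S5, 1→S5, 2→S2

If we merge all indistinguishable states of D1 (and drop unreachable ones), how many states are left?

4

All states are reachable from the start state.
Start with accepting vs non-accepting: {S1} | {S0,S2,S3,S4,S5}.
On input 0, block {S0,S2,S3,S4,S5} splits into {S2,S4,S5} and {S0,S3}.
Refine {S2,S4,S5} on symbol 1: members go to different blocks, giving {S4,S5} and {S2}.
The partition is now stable with 4 blocks: {S1} | {S4,S5} | {S0,S3} | {S2}.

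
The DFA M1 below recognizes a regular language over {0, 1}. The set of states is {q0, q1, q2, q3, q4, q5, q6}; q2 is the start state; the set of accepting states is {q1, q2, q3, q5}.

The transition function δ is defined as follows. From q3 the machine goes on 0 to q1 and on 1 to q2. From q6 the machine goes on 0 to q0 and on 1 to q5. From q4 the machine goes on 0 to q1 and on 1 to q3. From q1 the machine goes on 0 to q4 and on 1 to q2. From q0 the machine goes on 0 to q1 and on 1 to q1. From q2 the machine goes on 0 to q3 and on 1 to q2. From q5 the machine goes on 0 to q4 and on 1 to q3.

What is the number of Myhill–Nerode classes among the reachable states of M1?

Reachable states from the start: {q1,q2,q3,q4}. Unreachable: {q0,q5,q6} — drop them.
P0 = {q1,q2,q3} | {q4}.
On input 0, block {q1,q2,q3} splits into {q2,q3} and {q1}.
On input 0, block {q2,q3} splits into {q2} and {q3}.
Stable partition: {q2} | {q4} | {q1} | {q3} — 4 equivalence classes.

4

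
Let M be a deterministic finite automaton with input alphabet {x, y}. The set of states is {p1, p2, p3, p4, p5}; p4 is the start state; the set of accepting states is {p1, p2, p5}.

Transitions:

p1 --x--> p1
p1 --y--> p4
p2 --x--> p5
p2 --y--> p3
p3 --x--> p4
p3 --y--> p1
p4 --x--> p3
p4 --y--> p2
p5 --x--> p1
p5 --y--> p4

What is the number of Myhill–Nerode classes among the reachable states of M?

2

Every state is reachable, so we keep all 5.
P0 = {p1,p2,p5} | {p3,p4}.
The partition is now stable with 2 blocks: {p1,p2,p5} | {p3,p4}.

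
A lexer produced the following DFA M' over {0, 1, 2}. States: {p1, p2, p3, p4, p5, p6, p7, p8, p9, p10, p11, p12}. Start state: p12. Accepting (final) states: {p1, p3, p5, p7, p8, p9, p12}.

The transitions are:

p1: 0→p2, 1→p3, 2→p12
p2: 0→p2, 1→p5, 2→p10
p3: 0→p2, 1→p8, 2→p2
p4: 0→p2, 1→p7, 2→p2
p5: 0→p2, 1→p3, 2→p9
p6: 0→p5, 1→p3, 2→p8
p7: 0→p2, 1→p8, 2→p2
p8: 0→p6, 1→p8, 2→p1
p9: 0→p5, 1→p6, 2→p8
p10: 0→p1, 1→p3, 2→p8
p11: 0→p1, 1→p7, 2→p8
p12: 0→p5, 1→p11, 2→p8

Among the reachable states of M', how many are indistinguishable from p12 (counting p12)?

Reachable states from the start: {p1,p2,p3,p5,p6,p7,p8,p9,p10,p11,p12}. Unreachable: {p4} — drop them.
Initial partition by acceptance: {p1,p3,p5,p7,p8,p9,p12} | {p2,p6,p10,p11}.
Split {p1,p3,p5,p7,p8,p9,p12} by δ(·,0) → {p1,p3,p5,p7,p8} and {p9,p12}.
Split {p1,p3,p5,p7,p8} by δ(·,2) → {p1,p5} and {p3,p7} and {p8}.
On input 0, block {p2,p6,p10,p11} splits into {p6,p10,p11} and {p2}.
No further refinement is possible. Final partition (6 blocks): {p1,p5} | {p6,p10,p11} | {p9,p12} | {p3,p7} | {p8} | {p2}.
The equivalence class containing p12 is {p9,p12}, of size 2.

2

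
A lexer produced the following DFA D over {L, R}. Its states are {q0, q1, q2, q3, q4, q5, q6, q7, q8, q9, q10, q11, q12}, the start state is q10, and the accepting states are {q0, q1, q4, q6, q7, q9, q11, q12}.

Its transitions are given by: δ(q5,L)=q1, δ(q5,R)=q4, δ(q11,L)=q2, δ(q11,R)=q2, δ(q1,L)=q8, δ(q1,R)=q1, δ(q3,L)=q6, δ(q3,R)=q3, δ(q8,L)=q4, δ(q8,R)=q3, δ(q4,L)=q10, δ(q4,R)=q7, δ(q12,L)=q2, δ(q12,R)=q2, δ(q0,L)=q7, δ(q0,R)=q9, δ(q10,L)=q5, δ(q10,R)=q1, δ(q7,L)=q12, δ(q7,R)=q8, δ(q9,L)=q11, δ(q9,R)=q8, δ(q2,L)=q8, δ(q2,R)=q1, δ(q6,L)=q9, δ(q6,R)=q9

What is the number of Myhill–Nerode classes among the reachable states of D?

Reachable states from the start: {q1,q2,q3,q4,q5,q6,q7,q8,q9,q10,q11,q12}. Unreachable: {q0} — drop them.
P0 = {q1,q4,q6,q7,q9,q11,q12} | {q2,q3,q5,q8,q10}.
Refine {q1,q4,q6,q7,q9,q11,q12} on symbol L: members go to different blocks, giving {q1,q4,q11,q12} and {q6,q7,q9}.
Split {q1,q4,q11,q12} by δ(·,R) → {q11,q12} and {q1} and {q4}.
Split {q2,q3,q5,q8,q10} by δ(·,L) → {q2,q10} and {q3} and {q5} and {q8}.
Refine {q2,q10} on symbol L: members go to different blocks, giving {q2} and {q10}.
On input L, block {q6,q7,q9} splits into {q7,q9} and {q6}.
The partition is now stable with 10 blocks: {q11,q12} | {q2} | {q7,q9} | {q1} | {q4} | {q3} | {q5} | {q8} | {q10} | {q6}.

10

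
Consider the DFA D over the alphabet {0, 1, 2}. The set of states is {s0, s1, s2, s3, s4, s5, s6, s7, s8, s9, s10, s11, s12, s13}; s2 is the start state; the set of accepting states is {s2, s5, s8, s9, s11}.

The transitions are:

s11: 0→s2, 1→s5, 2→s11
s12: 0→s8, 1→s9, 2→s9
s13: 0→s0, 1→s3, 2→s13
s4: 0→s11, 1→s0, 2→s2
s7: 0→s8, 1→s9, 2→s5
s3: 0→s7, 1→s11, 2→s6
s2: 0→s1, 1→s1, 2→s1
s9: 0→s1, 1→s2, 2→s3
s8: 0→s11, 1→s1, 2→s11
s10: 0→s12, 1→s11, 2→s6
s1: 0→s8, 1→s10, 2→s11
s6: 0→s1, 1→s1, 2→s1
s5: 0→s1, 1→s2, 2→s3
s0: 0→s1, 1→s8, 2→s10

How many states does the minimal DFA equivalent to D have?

8

First remove the unreachable states {s0,s4,s13}; 11 states remain.
Start with accepting vs non-accepting: {s2,s5,s8,s9,s11} | {s1,s3,s6,s7,s10,s12}.
Split {s2,s5,s8,s9,s11} by δ(·,0) → {s2,s5,s9} and {s8,s11}.
Refine {s2,s5,s9} on symbol 1: members go to different blocks, giving {s5,s9} and {s2}.
Split {s1,s3,s6,s7,s10,s12} by δ(·,0) → {s1,s7,s12} and {s3,s6,s10}.
Refine {s1,s7,s12} on symbol 1: members go to different blocks, giving {s7,s12} and {s1}.
Split {s8,s11} by δ(·,0) → {s8} and {s11}.
On input 0, block {s3,s6,s10} splits into {s3,s10} and {s6}.
Stable partition: {s5,s9} | {s7,s12} | {s8} | {s2} | {s3,s10} | {s1} | {s11} | {s6} — 8 equivalence classes.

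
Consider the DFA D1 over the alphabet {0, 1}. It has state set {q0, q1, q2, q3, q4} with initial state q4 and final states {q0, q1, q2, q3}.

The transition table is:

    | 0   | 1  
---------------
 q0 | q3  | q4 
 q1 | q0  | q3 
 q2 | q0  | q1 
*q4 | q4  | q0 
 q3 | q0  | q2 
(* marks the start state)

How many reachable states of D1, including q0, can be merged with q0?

1

Start with accepting vs non-accepting: {q0,q1,q2,q3} | {q4}.
Split {q0,q1,q2,q3} by δ(·,1) → {q1,q2,q3} and {q0}.
Stable partition: {q1,q2,q3} | {q4} | {q0} — 3 equivalence classes.
State q0 belongs to the block {q0}, which has 1 states.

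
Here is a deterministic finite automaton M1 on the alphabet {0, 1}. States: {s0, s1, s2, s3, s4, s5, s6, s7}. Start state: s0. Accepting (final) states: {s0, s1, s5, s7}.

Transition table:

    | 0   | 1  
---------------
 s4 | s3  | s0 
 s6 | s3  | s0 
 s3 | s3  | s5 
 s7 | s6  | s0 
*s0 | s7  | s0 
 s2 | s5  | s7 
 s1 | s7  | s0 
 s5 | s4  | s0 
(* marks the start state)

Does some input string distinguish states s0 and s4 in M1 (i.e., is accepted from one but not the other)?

Yes

States {s1,s2} cannot be reached from the start state, so discard them.
Start with accepting vs non-accepting: {s0,s5,s7} | {s3,s4,s6}.
Split {s0,s5,s7} by δ(·,0) → {s5,s7} and {s0}.
Refine {s3,s4,s6} on symbol 1: members go to different blocks, giving {s4,s6} and {s3}.
No further refinement is possible. Final partition (4 blocks): {s5,s7} | {s4,s6} | {s0} | {s3}.
s0 and s4 end up in different blocks, so they are distinguishable. For instance, the string 'ε' is accepted from only s0.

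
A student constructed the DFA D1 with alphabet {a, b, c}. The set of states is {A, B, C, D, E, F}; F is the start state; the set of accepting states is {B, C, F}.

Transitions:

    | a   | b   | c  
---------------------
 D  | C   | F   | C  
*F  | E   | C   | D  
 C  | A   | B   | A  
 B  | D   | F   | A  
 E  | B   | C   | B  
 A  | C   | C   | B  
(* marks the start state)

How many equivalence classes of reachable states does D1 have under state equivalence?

All states are reachable from the start state.
P0 = {B,C,F} | {A,D,E}.
The partition is now stable with 2 blocks: {B,C,F} | {A,D,E}.

2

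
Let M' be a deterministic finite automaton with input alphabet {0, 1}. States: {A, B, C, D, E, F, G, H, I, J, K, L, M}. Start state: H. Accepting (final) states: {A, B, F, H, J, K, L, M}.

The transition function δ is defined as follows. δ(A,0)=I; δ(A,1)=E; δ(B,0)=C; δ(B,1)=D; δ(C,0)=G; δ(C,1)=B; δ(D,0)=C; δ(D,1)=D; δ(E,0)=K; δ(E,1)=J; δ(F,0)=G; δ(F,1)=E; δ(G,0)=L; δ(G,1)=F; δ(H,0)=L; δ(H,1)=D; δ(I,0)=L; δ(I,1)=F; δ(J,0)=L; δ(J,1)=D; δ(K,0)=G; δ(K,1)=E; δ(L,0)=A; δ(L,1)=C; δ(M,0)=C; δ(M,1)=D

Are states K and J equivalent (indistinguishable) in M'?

First remove the unreachable states {M}; 12 states remain.
Start with accepting vs non-accepting: {A,B,F,H,J,K,L} | {C,D,E,G,I}.
Split {A,B,F,H,J,K,L} by δ(·,0) → {A,B,F,K} and {H,J,L}.
On input 0, block {C,D,E,G,I} splits into {C,D} and {G,I} and {E}.
Refine {A,B,F,K} on symbol 0: members go to different blocks, giving {A,F,K} and {B}.
On input 0, block {C,D} splits into {C} and {D}.
On input 0, block {H,J,L} splits into {H,J} and {L}.
The partition is now stable with 8 blocks: {A,F,K} | {C} | {H,J} | {G,I} | {E} | {B} | {D} | {L}.
K and J end up in different blocks, so they are distinguishable. For instance, the string '0' is accepted from only J.

No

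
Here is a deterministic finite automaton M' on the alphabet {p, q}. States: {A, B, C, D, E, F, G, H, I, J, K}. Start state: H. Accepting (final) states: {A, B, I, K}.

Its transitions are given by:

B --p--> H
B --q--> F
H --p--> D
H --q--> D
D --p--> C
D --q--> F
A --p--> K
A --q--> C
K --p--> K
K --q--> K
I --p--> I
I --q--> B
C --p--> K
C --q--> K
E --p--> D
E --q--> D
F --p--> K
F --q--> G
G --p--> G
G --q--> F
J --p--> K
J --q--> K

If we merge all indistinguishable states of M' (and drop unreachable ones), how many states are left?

6

First remove the unreachable states {A,B,E,I,J}; 6 states remain.
Start with accepting vs non-accepting: {K} | {C,D,F,G,H}.
Split {C,D,F,G,H} by δ(·,p) → {D,G,H} and {C,F}.
Refine {D,G,H} on symbol p: members go to different blocks, giving {G,H} and {D}.
Split {G,H} by δ(·,p) → {G} and {H}.
Refine {C,F} on symbol q: members go to different blocks, giving {C} and {F}.
No further refinement is possible. Final partition (6 blocks): {K} | {G} | {C} | {D} | {H} | {F}.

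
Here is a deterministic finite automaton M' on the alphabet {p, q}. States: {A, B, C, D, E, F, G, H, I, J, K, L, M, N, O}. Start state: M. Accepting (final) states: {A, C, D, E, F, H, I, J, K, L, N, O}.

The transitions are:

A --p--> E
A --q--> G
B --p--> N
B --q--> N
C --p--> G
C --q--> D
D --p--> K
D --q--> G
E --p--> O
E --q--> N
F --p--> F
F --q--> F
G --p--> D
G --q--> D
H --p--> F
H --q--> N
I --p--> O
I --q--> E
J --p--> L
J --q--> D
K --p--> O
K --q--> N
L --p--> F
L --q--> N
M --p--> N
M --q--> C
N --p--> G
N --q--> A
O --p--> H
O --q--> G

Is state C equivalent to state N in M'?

Yes

First remove the unreachable states {B,I,J,L}; 11 states remain.
Initial partition by acceptance: {A,C,D,E,F,H,K,N,O} | {G,M}.
Refine {A,C,D,E,F,H,K,N,O} on symbol p: members go to different blocks, giving {A,D,E,F,H,K,O} and {C,N}.
Split {A,D,E,F,H,K,O} by δ(·,q) → {A,D,O} and {E,H,K} and {F}.
On input p, block {G,M} splits into {G} and {M}.
Split {E,H,K} by δ(·,p) → {E,K} and {H}.
Refine {A,D,O} on symbol p: members go to different blocks, giving {A,D} and {O}.
No further refinement is possible. Final partition (8 blocks): {A,D} | {G} | {C,N} | {E,K} | {F} | {M} | {H} | {O}.
C and N lie in the same block of the stable partition, so they are equivalent — no string distinguishes them.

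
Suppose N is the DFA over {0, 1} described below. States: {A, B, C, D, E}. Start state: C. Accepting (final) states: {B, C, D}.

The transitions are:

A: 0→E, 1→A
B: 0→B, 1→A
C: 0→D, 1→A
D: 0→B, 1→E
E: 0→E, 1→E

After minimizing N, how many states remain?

2

P0 = {B,C,D} | {A,E}.
Stable partition: {B,C,D} | {A,E} — 2 equivalence classes.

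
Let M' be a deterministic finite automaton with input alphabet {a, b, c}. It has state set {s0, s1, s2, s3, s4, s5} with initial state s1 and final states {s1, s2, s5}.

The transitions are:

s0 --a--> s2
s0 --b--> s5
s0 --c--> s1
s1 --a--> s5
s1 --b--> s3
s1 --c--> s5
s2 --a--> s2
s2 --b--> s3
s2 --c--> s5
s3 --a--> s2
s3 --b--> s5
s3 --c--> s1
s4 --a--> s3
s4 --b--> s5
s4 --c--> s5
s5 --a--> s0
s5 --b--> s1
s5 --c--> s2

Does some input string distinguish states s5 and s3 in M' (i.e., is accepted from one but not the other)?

Reachable states from the start: {s0,s1,s2,s3,s5}. Unreachable: {s4} — drop them.
P0 = {s1,s2,s5} | {s0,s3}.
Split {s1,s2,s5} by δ(·,a) → {s1,s2} and {s5}.
On input a, block {s1,s2} splits into {s1} and {s2}.
No further refinement is possible. Final partition (4 blocks): {s1} | {s0,s3} | {s5} | {s2}.
s5 and s3 end up in different blocks, so they are distinguishable. For instance, the string 'ε' is accepted from only s5.

Yes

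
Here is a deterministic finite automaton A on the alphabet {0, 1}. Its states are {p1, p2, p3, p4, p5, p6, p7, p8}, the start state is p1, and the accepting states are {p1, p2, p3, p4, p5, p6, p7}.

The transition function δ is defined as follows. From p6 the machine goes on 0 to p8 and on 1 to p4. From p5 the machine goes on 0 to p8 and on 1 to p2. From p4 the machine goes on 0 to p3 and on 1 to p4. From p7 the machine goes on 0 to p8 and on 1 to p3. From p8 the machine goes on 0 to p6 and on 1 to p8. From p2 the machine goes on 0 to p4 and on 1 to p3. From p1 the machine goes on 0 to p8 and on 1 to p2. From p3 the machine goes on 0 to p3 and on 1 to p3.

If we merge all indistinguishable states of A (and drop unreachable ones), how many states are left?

States {p5,p7} cannot be reached from the start state, so discard them.
Initial partition by acceptance: {p1,p2,p3,p4,p6} | {p8}.
Refine {p1,p2,p3,p4,p6} on symbol 0: members go to different blocks, giving {p2,p3,p4} and {p1,p6}.
No further refinement is possible. Final partition (3 blocks): {p2,p3,p4} | {p8} | {p1,p6}.

3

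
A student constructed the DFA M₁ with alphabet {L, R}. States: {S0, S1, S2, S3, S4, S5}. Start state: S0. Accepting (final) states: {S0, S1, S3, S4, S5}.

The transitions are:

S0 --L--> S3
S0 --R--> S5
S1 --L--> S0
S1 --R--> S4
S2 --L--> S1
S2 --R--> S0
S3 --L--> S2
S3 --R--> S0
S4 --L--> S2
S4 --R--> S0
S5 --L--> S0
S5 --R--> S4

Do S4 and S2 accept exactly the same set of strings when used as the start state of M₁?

Every state is reachable, so we keep all 6.
Initial partition by acceptance: {S0,S1,S3,S4,S5} | {S2}.
On input L, block {S0,S1,S3,S4,S5} splits into {S0,S1,S5} and {S3,S4}.
Split {S0,S1,S5} by δ(·,L) → {S1,S5} and {S0}.
Stable partition: {S1,S5} | {S2} | {S3,S4} | {S0} — 4 equivalence classes.
S4 and S2 end up in different blocks, so they are distinguishable. For instance, the string 'ε' is accepted from only S4.

No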